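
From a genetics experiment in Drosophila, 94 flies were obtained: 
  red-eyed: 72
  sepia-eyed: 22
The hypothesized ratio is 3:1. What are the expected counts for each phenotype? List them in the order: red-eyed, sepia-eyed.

70.5, 23.5

The 3:1 ratio has 4 parts, so with N = 94 the expected counts are:
  red-eyed: 94 × 3/4 = 70.5
  sepia-eyed: 94 × 1/4 = 23.5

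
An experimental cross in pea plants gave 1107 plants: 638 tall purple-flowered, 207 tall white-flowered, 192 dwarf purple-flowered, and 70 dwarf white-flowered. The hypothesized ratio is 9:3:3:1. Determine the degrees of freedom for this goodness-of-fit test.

3

A goodness-of-fit test with 4 phenotype classes has df = 4 − 1 = 3.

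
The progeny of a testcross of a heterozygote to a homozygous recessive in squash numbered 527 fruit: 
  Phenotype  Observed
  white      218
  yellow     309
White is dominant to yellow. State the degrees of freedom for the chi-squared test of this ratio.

A testcross of a heterozygote (Aa × aa) gives a 1:1 phenotypic ratio.
A goodness-of-fit test with 2 phenotype classes has df = 2 − 1 = 1.

1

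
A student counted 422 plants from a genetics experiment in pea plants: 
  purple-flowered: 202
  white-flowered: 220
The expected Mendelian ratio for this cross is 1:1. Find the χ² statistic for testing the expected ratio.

0.768

Under the 1:1 hypothesis (Σ ratio = 2, N = 422):
  purple-flowered: 422 × 1/2 = 211
  white-flowered: 422 × 1/2 = 211
χ² = Σ (O − E)² / E
  purple-flowered: (202 − 211)² / 211 = 0.3839
  white-flowered: (220 − 211)² / 211 = 0.3839
χ² = 0.3839 + 0.3839 = 0.7678 ≈ 0.768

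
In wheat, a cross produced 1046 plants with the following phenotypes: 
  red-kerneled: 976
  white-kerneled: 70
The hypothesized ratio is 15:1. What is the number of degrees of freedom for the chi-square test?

1

A goodness-of-fit test with 2 phenotype classes has df = 2 − 1 = 1.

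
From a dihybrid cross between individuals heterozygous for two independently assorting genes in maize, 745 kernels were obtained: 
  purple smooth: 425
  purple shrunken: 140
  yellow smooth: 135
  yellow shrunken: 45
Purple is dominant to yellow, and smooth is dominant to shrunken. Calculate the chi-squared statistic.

A dihybrid F₂ with independent assortment and complete dominance at both loci gives a 9:3:3:1 phenotypic ratio.
The 9:3:3:1 ratio has 16 parts, so with N = 745 the expected counts are:
  purple smooth: 745 × 9/16 = 419.0625
  purple shrunken: 745 × 3/16 = 139.6875
  yellow smooth: 745 × 3/16 = 139.6875
  yellow shrunken: 745 × 1/16 = 46.5625
χ² = Σ (O − E)² / E
  purple smooth: (425 − 419.0625)² / 419.0625 = 0.0841
  purple shrunken: (140 − 139.6875)² / 139.6875 = 0.0007
  yellow smooth: (135 − 139.6875)² / 139.6875 = 0.1573
  yellow shrunken: (45 − 46.5625)² / 46.5625 = 0.0524
χ² = 0.0841 + 0.0007 + 0.1573 + 0.0524 = 0.2945 ≈ 0.295

0.295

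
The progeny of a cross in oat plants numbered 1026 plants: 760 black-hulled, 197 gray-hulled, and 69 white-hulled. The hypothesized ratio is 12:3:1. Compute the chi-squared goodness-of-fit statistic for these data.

0.599

Total ratio parts = 16. Expected numbers out of 1026:
  black-hulled: 1026 × 12/16 = 769.5
  gray-hulled: 1026 × 3/16 = 192.375
  white-hulled: 1026 × 1/16 = 64.125
χ² = Σ (O − E)² / E
  black-hulled: (760 − 769.5)² / 769.5 = 0.1173
  gray-hulled: (197 − 192.375)² / 192.375 = 0.1112
  white-hulled: (69 − 64.125)² / 64.125 = 0.3706
χ² = 0.1173 + 0.1112 + 0.3706 = 0.5991 ≈ 0.599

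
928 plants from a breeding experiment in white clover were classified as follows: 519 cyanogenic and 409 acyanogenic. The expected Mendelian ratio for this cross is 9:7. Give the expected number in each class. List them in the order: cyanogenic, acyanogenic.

Total ratio parts = 16. Expected numbers out of 928:
  cyanogenic: 928 × 9/16 = 522
  acyanogenic: 928 × 7/16 = 406

522, 406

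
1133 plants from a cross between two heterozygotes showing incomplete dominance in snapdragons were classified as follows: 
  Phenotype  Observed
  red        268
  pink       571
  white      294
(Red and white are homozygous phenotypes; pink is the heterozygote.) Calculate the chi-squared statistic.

With incomplete dominance, a heterozygote × heterozygote cross gives a 1:2:1 phenotypic ratio.
Under the 1:2:1 hypothesis (Σ ratio = 4, N = 1133):
  red: 1133 × 1/4 = 283.25
  pink: 1133 × 2/4 = 566.5
  white: 1133 × 1/4 = 283.25
χ² = Σ (O − E)² / E
  red: (268 − 283.25)² / 283.25 = 0.8211
  pink: (571 − 566.5)² / 566.5 = 0.0357
  white: (294 − 283.25)² / 283.25 = 0.4080
χ² = 0.8211 + 0.0357 + 0.4080 = 1.2648 ≈ 1.265

1.265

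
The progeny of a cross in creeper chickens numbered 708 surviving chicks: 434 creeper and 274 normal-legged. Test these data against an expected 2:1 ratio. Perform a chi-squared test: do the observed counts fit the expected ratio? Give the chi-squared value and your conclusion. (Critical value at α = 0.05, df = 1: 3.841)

9.178; not consistent

Expected counts for N = 708 under a 2:1 ratio (total parts = 3):
  creeper: 708 × 2/3 = 472
  normal-legged: 708 × 1/3 = 236
χ² = Σ (O − E)² / E
  creeper: (434 − 472)² / 472 = 3.0593
  normal-legged: (274 − 236)² / 236 = 6.1186
χ² = 3.0593 + 6.1186 = 9.1779 ≈ 9.178
Degrees of freedom = 2 − 1 = 1; critical value at α = 0.05 is 3.841.
Since 9.178 > 3.841, we reject the null hypothesis — the data do not fit the 2:1 ratio.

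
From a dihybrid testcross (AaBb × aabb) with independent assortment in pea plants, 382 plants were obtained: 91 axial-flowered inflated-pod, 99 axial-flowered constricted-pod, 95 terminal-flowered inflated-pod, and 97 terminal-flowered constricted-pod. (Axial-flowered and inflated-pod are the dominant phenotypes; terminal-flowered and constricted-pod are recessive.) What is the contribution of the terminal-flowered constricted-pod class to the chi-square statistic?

0.024

A dihybrid testcross with independent assortment gives a 1:1:1:1 ratio.
The 1:1:1:1 ratio has 4 parts, so with N = 382 the expected counts are:
  axial-flowered inflated-pod: 382 × 1/4 = 95.5
  axial-flowered constricted-pod: 382 × 1/4 = 95.5
  terminal-flowered inflated-pod: 382 × 1/4 = 95.5
  terminal-flowered constricted-pod: 382 × 1/4 = 95.5
Contribution of terminal-flowered constricted-pod: (97 − 95.5)² / 95.5 = 0.0236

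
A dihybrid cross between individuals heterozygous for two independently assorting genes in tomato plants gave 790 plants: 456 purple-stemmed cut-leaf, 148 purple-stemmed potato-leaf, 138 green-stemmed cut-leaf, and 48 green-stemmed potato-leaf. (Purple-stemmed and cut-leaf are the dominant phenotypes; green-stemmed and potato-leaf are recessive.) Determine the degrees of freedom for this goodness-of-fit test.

3

A dihybrid F₂ with independent assortment and complete dominance at both loci gives a 9:3:3:1 phenotypic ratio.
A goodness-of-fit test with 4 phenotype classes has df = 4 − 1 = 3.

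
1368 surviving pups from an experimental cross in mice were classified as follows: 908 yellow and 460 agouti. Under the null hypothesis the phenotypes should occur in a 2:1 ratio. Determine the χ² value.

0.053

Under the 2:1 hypothesis (Σ ratio = 3, N = 1368):
  yellow: 1368 × 2/3 = 912
  agouti: 1368 × 1/3 = 456
χ² = Σ (O − E)² / E
  yellow: (908 − 912)² / 912 = 0.0175
  agouti: (460 − 456)² / 456 = 0.0351
χ² = 0.0175 + 0.0351 = 0.0526 ≈ 0.053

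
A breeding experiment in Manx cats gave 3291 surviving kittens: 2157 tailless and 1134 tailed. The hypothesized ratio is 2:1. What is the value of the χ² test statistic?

The 2:1 ratio has 3 parts, so with N = 3291 the expected counts are:
  tailless: 3291 × 2/3 = 2194
  tailed: 3291 × 1/3 = 1097
χ² = Σ (O − E)² / E
  tailless: (2157 − 2194)² / 2194 = 0.6240
  tailed: (1134 − 1097)² / 1097 = 1.2479
χ² = 0.6240 + 1.2479 = 1.8719 ≈ 1.872

1.872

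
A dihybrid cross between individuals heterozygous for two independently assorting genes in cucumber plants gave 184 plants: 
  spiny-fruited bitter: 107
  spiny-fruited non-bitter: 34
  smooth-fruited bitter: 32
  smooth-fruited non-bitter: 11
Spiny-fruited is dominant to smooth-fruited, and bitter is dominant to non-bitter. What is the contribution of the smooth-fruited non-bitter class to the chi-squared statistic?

0.022

A dihybrid F₂ with independent assortment and complete dominance at both loci gives a 9:3:3:1 phenotypic ratio.
Expected counts for N = 184 under a 9:3:3:1 ratio (total parts = 16):
  spiny-fruited bitter: 184 × 9/16 = 103.5
  spiny-fruited non-bitter: 184 × 3/16 = 34.5
  smooth-fruited bitter: 184 × 3/16 = 34.5
  smooth-fruited non-bitter: 184 × 1/16 = 11.5
Contribution of smooth-fruited non-bitter: (11 − 11.5)² / 11.5 = 0.0217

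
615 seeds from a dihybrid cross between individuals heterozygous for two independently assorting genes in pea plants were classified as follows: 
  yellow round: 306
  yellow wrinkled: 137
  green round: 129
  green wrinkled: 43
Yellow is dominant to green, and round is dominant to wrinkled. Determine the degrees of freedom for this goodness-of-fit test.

3

A dihybrid F₂ with independent assortment and complete dominance at both loci gives a 9:3:3:1 phenotypic ratio.
A goodness-of-fit test with 4 phenotype classes has df = 4 − 1 = 3.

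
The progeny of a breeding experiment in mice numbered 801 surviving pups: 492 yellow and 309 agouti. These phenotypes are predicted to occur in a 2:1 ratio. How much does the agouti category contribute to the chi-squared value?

Under the 2:1 hypothesis (Σ ratio = 3, N = 801):
  yellow: 801 × 2/3 = 534
  agouti: 801 × 1/3 = 267
Contribution of agouti: (309 − 267)² / 267 = 6.6067

6.607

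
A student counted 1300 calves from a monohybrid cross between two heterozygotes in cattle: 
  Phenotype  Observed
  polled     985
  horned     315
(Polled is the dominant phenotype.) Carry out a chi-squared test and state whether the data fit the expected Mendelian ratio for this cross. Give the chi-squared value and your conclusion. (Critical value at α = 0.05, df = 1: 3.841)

For a monohybrid cross between heterozygotes with complete dominance, the expected phenotypic ratio is 3:1.
Total ratio parts = 4. Expected numbers out of 1300:
  polled: 1300 × 3/4 = 975
  horned: 1300 × 1/4 = 325
χ² = Σ (O − E)² / E
  polled: (985 − 975)² / 975 = 0.1026
  horned: (315 − 325)² / 325 = 0.3077
χ² = 0.1026 + 0.3077 = 0.4103 ≈ 0.410
Degrees of freedom = 2 − 1 = 1; critical value at α = 0.05 is 3.841.
Since 0.410 < 3.841, we fail to reject the null hypothesis — the data are consistent with the 3:1 ratio.

0.410; consistent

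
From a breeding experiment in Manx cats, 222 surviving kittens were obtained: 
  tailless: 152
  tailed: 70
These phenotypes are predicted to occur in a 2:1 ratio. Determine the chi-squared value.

Total ratio parts = 3. Expected numbers out of 222:
  tailless: 222 × 2/3 = 148
  tailed: 222 × 1/3 = 74
χ² = Σ (O − E)² / E
  tailless: (152 − 148)² / 148 = 0.1081
  tailed: (70 − 74)² / 74 = 0.2162
χ² = 0.1081 + 0.2162 = 0.3243 ≈ 0.324

0.324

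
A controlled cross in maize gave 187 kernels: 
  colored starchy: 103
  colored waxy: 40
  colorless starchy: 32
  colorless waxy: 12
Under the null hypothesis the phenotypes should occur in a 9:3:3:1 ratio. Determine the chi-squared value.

The 9:3:3:1 ratio has 16 parts, so with N = 187 the expected counts are:
  colored starchy: 187 × 9/16 = 105.1875
  colored waxy: 187 × 3/16 = 35.0625
  colorless starchy: 187 × 3/16 = 35.0625
  colorless waxy: 187 × 1/16 = 11.6875
χ² = Σ (O − E)² / E
  colored starchy: (103 − 105.1875)² / 105.1875 = 0.0455
  colored waxy: (40 − 35.0625)² / 35.0625 = 0.6953
  colorless starchy: (32 − 35.0625)² / 35.0625 = 0.2675
  colorless waxy: (12 − 11.6875)² / 11.6875 = 0.0084
χ² = 0.0455 + 0.6953 + 0.2675 + 0.0084 = 1.0167 ≈ 1.017

1.017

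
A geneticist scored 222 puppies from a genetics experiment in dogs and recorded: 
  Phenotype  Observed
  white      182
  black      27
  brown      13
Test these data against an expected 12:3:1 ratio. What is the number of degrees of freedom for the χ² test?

2

A goodness-of-fit test with 3 phenotype classes has df = 3 − 1 = 2.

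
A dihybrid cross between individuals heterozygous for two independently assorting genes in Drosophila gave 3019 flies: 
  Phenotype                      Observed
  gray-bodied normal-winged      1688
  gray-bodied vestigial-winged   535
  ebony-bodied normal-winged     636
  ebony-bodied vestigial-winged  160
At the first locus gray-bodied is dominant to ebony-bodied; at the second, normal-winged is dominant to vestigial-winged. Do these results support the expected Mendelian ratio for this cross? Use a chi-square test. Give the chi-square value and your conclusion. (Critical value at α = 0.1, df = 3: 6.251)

14.768; not consistent

A dihybrid F₂ with independent assortment and complete dominance at both loci gives a 9:3:3:1 phenotypic ratio.
Under the 9:3:3:1 hypothesis (Σ ratio = 16, N = 3019):
  gray-bodied normal-winged: 3019 × 9/16 = 1698.1875
  gray-bodied vestigial-winged: 3019 × 3/16 = 566.0625
  ebony-bodied normal-winged: 3019 × 3/16 = 566.0625
  ebony-bodied vestigial-winged: 3019 × 1/16 = 188.6875
χ² = Σ (O − E)² / E
  gray-bodied normal-winged: (1688 − 1698.1875)² / 1698.1875 = 0.0611
  gray-bodied vestigial-winged: (535 − 566.0625)² / 566.0625 = 1.7045
  ebony-bodied normal-winged: (636 − 566.0625)² / 566.0625 = 8.6408
  ebony-bodied vestigial-winged: (160 − 188.6875)² / 188.6875 = 4.3616
χ² = 0.0611 + 1.7045 + 8.6408 + 4.3616 = 14.768
Degrees of freedom = 4 − 1 = 3; critical value at α = 0.1 is 6.251.
Since 14.768 > 6.251, we reject the null hypothesis — the data do not fit the 9:3:3:1 ratio.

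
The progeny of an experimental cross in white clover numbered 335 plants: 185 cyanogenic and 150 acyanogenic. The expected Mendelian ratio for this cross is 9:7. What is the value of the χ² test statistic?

Under the 9:7 hypothesis (Σ ratio = 16, N = 335):
  cyanogenic: 335 × 9/16 = 188.4375
  acyanogenic: 335 × 7/16 = 146.5625
χ² = Σ (O − E)² / E
  cyanogenic: (185 − 188.4375)² / 188.4375 = 0.0627
  acyanogenic: (150 − 146.5625)² / 146.5625 = 0.0806
χ² = 0.0627 + 0.0806 = 0.1433 ≈ 0.143

0.143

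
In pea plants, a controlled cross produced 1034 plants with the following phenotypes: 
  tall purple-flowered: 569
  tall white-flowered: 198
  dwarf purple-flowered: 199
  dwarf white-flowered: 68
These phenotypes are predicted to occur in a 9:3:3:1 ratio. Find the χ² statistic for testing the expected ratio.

Expected counts for N = 1034 under a 9:3:3:1 ratio (total parts = 16):
  tall purple-flowered: 1034 × 9/16 = 581.625
  tall white-flowered: 1034 × 3/16 = 193.875
  dwarf purple-flowered: 1034 × 3/16 = 193.875
  dwarf white-flowered: 1034 × 1/16 = 64.625
χ² = Σ (O − E)² / E
  tall purple-flowered: (569 − 581.625)² / 581.625 = 0.2740
  tall white-flowered: (198 − 193.875)² / 193.875 = 0.0878
  dwarf purple-flowered: (199 − 193.875)² / 193.875 = 0.1355
  dwarf white-flowered: (68 − 64.625)² / 64.625 = 0.1763
χ² = 0.2740 + 0.0878 + 0.1355 + 0.1763 = 0.6736 ≈ 0.674

0.674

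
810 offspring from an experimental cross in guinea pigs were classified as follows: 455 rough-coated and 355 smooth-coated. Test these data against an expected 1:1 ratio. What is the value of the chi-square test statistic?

Under the 1:1 hypothesis (Σ ratio = 2, N = 810):
  rough-coated: 810 × 1/2 = 405
  smooth-coated: 810 × 1/2 = 405
χ² = Σ (O − E)² / E
  rough-coated: (455 − 405)² / 405 = 6.1728
  smooth-coated: (355 − 405)² / 405 = 6.1728
χ² = 6.1728 + 6.1728 = 12.3456 ≈ 12.346

12.346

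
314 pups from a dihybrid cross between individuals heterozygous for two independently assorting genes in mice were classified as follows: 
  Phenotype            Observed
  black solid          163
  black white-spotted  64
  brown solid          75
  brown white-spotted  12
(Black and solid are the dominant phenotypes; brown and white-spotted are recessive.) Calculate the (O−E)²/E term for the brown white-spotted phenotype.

A dihybrid F₂ with independent assortment and complete dominance at both loci gives a 9:3:3:1 phenotypic ratio.
Total ratio parts = 16. Expected numbers out of 314:
  black solid: 314 × 9/16 = 176.625
  black white-spotted: 314 × 3/16 = 58.875
  brown solid: 314 × 3/16 = 58.875
  brown white-spotted: 314 × 1/16 = 19.625
Contribution of brown white-spotted: (12 − 19.625)² / 19.625 = 2.9626

2.963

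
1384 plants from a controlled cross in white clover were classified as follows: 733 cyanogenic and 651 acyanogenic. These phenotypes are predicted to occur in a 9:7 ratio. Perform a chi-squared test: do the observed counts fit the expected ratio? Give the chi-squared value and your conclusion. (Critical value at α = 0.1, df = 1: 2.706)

6.078; not consistent

The 9:7 ratio has 16 parts, so with N = 1384 the expected counts are:
  cyanogenic: 1384 × 9/16 = 778.5
  acyanogenic: 1384 × 7/16 = 605.5
χ² = Σ (O − E)² / E
  cyanogenic: (733 − 778.5)² / 778.5 = 2.6593
  acyanogenic: (651 − 605.5)² / 605.5 = 3.4191
χ² = 2.6593 + 3.4191 = 6.0784 ≈ 6.078
Degrees of freedom = 2 − 1 = 1; critical value at α = 0.1 is 2.706.
Since 6.078 > 2.706, we reject the null hypothesis — the data do not fit the 9:7 ratio.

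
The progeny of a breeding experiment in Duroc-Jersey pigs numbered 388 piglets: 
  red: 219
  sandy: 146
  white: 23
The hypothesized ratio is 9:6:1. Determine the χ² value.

The 9:6:1 ratio has 16 parts, so with N = 388 the expected counts are:
  red: 388 × 9/16 = 218.25
  sandy: 388 × 6/16 = 145.5
  white: 388 × 1/16 = 24.25
χ² = Σ (O − E)² / E
  red: (219 − 218.25)² / 218.25 = 0.0026
  sandy: (146 − 145.5)² / 145.5 = 0.0017
  white: (23 − 24.25)² / 24.25 = 0.0644
χ² = 0.0026 + 0.0017 + 0.0644 = 0.0687 ≈ 0.069

0.069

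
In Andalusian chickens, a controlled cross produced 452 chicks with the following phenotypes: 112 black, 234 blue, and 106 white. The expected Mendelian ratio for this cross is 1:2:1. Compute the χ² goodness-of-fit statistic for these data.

0.726

Under the 1:2:1 hypothesis (Σ ratio = 4, N = 452):
  black: 452 × 1/4 = 113
  blue: 452 × 2/4 = 226
  white: 452 × 1/4 = 113
χ² = Σ (O − E)² / E
  black: (112 − 113)² / 113 = 0.0088
  blue: (234 − 226)² / 226 = 0.2832
  white: (106 − 113)² / 113 = 0.4336
χ² = 0.0088 + 0.2832 + 0.4336 = 0.7256 ≈ 0.726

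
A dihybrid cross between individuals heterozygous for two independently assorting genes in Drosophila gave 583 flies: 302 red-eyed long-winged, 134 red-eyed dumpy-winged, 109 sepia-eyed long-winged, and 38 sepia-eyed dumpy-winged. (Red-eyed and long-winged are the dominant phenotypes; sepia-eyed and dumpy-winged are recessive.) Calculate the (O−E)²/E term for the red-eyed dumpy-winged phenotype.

A dihybrid F₂ with independent assortment and complete dominance at both loci gives a 9:3:3:1 phenotypic ratio.
The 9:3:3:1 ratio has 16 parts, so with N = 583 the expected counts are:
  red-eyed long-winged: 583 × 9/16 = 327.9375
  red-eyed dumpy-winged: 583 × 3/16 = 109.3125
  sepia-eyed long-winged: 583 × 3/16 = 109.3125
  sepia-eyed dumpy-winged: 583 × 1/16 = 36.4375
Contribution of red-eyed dumpy-winged: (134 − 109.3125)² / 109.3125 = 5.5755

5.576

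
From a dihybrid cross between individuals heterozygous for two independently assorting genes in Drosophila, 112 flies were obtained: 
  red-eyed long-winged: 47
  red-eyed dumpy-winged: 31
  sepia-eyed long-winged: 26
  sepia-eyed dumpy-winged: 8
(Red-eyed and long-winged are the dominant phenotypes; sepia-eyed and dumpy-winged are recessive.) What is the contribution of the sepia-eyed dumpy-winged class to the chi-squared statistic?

0.143

A dihybrid F₂ with independent assortment and complete dominance at both loci gives a 9:3:3:1 phenotypic ratio.
Total ratio parts = 16. Expected numbers out of 112:
  red-eyed long-winged: 112 × 9/16 = 63
  red-eyed dumpy-winged: 112 × 3/16 = 21
  sepia-eyed long-winged: 112 × 3/16 = 21
  sepia-eyed dumpy-winged: 112 × 1/16 = 7
Contribution of sepia-eyed dumpy-winged: (8 − 7)² / 7 = 0.1429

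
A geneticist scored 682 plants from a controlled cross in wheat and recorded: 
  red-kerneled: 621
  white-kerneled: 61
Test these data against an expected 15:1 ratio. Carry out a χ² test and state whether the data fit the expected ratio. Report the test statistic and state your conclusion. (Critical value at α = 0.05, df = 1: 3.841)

8.449; not consistent

Expected counts for N = 682 under a 15:1 ratio (total parts = 16):
  red-kerneled: 682 × 15/16 = 639.375
  white-kerneled: 682 × 1/16 = 42.625
χ² = Σ (O − E)² / E
  red-kerneled: (621 − 639.375)² / 639.375 = 0.5281
  white-kerneled: (61 − 42.625)² / 42.625 = 7.9212
χ² = 0.5281 + 7.9212 = 8.4493 ≈ 8.449
Degrees of freedom = 2 − 1 = 1; critical value at α = 0.05 is 3.841.
Since 8.449 > 3.841, we reject the null hypothesis — the data do not fit the 15:1 ratio.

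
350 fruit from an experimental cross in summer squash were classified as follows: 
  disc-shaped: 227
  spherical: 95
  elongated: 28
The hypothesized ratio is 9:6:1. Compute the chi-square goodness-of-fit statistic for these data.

16.337

Expected counts for N = 350 under a 9:6:1 ratio (total parts = 16):
  disc-shaped: 350 × 9/16 = 196.875
  spherical: 350 × 6/16 = 131.25
  elongated: 350 × 1/16 = 21.875
χ² = Σ (O − E)² / E
  disc-shaped: (227 − 196.875)² / 196.875 = 4.6096
  spherical: (95 − 131.25)² / 131.25 = 10.0119
  elongated: (28 − 21.875)² / 21.875 = 1.7150
χ² = 4.6096 + 10.0119 + 1.7150 = 16.3365 ≈ 16.337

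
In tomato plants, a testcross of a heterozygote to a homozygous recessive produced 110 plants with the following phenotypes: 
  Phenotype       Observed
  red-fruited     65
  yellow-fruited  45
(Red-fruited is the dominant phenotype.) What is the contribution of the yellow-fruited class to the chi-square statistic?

A testcross of a heterozygote (Aa × aa) gives a 1:1 phenotypic ratio.
Total ratio parts = 2. Expected numbers out of 110:
  red-fruited: 110 × 1/2 = 55
  yellow-fruited: 110 × 1/2 = 55
Contribution of yellow-fruited: (45 − 55)² / 55 = 1.8182

1.818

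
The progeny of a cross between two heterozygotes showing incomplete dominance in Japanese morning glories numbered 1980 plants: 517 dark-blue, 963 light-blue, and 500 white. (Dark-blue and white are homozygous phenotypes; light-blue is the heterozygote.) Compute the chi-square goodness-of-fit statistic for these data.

With incomplete dominance, a heterozygote × heterozygote cross gives a 1:2:1 phenotypic ratio.
The 1:2:1 ratio has 4 parts, so with N = 1980 the expected counts are:
  dark-blue: 1980 × 1/4 = 495
  light-blue: 1980 × 2/4 = 990
  white: 1980 × 1/4 = 495
χ² = Σ (O − E)² / E
  dark-blue: (517 − 495)² / 495 = 0.9778
  light-blue: (963 − 990)² / 990 = 0.7364
  white: (500 − 495)² / 495 = 0.0505
χ² = 0.9778 + 0.7364 + 0.0505 = 1.7647 ≈ 1.765

1.765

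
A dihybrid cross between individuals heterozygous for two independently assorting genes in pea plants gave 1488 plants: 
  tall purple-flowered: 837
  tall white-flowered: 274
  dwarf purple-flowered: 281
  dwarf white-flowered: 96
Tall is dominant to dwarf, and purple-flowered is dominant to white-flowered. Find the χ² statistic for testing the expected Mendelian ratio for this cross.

0.201

A dihybrid F₂ with independent assortment and complete dominance at both loci gives a 9:3:3:1 phenotypic ratio.
The 9:3:3:1 ratio has 16 parts, so with N = 1488 the expected counts are:
  tall purple-flowered: 1488 × 9/16 = 837
  tall white-flowered: 1488 × 3/16 = 279
  dwarf purple-flowered: 1488 × 3/16 = 279
  dwarf white-flowered: 1488 × 1/16 = 93
χ² = Σ (O − E)² / E
  tall purple-flowered: (837 − 837)² / 837 = 0.0000
  tall white-flowered: (274 − 279)² / 279 = 0.0896
  dwarf purple-flowered: (281 − 279)² / 279 = 0.0143
  dwarf white-flowered: (96 − 93)² / 93 = 0.0968
χ² = 0.0000 + 0.0896 + 0.0143 + 0.0968 = 0.2007 ≈ 0.201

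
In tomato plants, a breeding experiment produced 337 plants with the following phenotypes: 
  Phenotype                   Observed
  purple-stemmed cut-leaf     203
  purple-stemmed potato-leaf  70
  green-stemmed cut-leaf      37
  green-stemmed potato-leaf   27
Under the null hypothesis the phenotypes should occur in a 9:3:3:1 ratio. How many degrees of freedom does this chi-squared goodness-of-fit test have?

3

A goodness-of-fit test with 4 phenotype classes has df = 4 − 1 = 3.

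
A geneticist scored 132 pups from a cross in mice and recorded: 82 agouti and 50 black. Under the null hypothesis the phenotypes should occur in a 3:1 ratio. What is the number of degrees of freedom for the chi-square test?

1

A goodness-of-fit test with 2 phenotype classes has df = 2 − 1 = 1.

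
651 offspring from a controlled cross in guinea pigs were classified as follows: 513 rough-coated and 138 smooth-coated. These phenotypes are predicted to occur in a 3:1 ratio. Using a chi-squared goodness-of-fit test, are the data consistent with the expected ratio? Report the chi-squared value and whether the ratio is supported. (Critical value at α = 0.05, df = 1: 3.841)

Total ratio parts = 4. Expected numbers out of 651:
  rough-coated: 651 × 3/4 = 488.25
  smooth-coated: 651 × 1/4 = 162.75
χ² = Σ (O − E)² / E
  rough-coated: (513 − 488.25)² / 488.25 = 1.2546
  smooth-coated: (138 − 162.75)² / 162.75 = 3.7638
χ² = 1.2546 + 3.7638 = 5.0184 ≈ 5.018
Degrees of freedom = 2 − 1 = 1; critical value at α = 0.05 is 3.841.
Since 5.018 > 3.841, we reject the null hypothesis — the data do not fit the 3:1 ratio.

5.018; not consistent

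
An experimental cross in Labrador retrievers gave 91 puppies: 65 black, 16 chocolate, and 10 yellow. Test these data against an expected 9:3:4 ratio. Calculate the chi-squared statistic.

Total ratio parts = 16. Expected numbers out of 91:
  black: 91 × 9/16 = 51.1875
  chocolate: 91 × 3/16 = 17.0625
  yellow: 91 × 4/16 = 22.75
χ² = Σ (O − E)² / E
  black: (65 − 51.1875)² / 51.1875 = 3.7272
  chocolate: (16 − 17.0625)² / 17.0625 = 0.0662
  yellow: (10 − 22.75)² / 22.75 = 7.1456
χ² = 3.7272 + 0.0662 + 7.1456 = 10.939

10.939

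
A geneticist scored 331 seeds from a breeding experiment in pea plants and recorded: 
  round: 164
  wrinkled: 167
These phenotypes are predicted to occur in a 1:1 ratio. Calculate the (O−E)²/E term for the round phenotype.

0.014

Expected counts for N = 331 under a 1:1 ratio (total parts = 2):
  round: 331 × 1/2 = 165.5
  wrinkled: 331 × 1/2 = 165.5
Contribution of round: (164 − 165.5)² / 165.5 = 0.0136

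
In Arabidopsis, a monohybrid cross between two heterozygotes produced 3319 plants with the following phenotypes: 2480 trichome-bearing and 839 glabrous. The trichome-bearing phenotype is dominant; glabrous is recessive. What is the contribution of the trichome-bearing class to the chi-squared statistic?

0.034

For a monohybrid cross between heterozygotes with complete dominance, the expected phenotypic ratio is 3:1.
Expected counts for N = 3319 under a 3:1 ratio (total parts = 4):
  trichome-bearing: 3319 × 3/4 = 2489.25
  glabrous: 3319 × 1/4 = 829.75
Contribution of trichome-bearing: (2480 − 2489.25)² / 2489.25 = 0.0344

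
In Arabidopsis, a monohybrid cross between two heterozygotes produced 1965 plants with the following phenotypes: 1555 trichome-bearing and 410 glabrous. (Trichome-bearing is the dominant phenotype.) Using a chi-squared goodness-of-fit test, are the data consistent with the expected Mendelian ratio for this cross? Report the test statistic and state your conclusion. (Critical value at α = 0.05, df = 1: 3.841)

17.918; not consistent

For a monohybrid cross between heterozygotes with complete dominance, the expected phenotypic ratio is 3:1.
Expected counts for N = 1965 under a 3:1 ratio (total parts = 4):
  trichome-bearing: 1965 × 3/4 = 1473.75
  glabrous: 1965 × 1/4 = 491.25
χ² = Σ (O − E)² / E
  trichome-bearing: (1555 − 1473.75)² / 1473.75 = 4.4794
  glabrous: (410 − 491.25)² / 491.25 = 13.4383
χ² = 4.4794 + 13.4383 = 17.9177 ≈ 17.918
Degrees of freedom = 2 − 1 = 1; critical value at α = 0.05 is 3.841.
Since 17.918 > 3.841, we reject the null hypothesis — the data do not fit the 3:1 ratio.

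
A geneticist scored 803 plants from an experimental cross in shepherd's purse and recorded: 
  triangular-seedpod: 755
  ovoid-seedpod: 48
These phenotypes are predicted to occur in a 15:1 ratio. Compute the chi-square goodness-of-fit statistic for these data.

The 15:1 ratio has 16 parts, so with N = 803 the expected counts are:
  triangular-seedpod: 803 × 15/16 = 752.8125
  ovoid-seedpod: 803 × 1/16 = 50.1875
χ² = Σ (O − E)² / E
  triangular-seedpod: (755 − 752.8125)² / 752.8125 = 0.0064
  ovoid-seedpod: (48 − 50.1875)² / 50.1875 = 0.0953
χ² = 0.0064 + 0.0953 = 0.1017 ≈ 0.102

0.102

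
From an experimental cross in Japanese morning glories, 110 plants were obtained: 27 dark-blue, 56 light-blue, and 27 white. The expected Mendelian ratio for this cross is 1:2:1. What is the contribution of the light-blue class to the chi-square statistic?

Under the 1:2:1 hypothesis (Σ ratio = 4, N = 110):
  dark-blue: 110 × 1/4 = 27.5
  light-blue: 110 × 2/4 = 55
  white: 110 × 1/4 = 27.5
Contribution of light-blue: (56 − 55)² / 55 = 0.0182

0.018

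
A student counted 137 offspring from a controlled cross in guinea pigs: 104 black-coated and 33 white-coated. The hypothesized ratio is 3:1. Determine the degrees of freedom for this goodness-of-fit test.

1

A goodness-of-fit test with 2 phenotype classes has df = 2 − 1 = 1.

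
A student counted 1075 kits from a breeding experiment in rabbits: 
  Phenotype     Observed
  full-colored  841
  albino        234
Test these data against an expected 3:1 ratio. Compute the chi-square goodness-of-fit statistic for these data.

5.991

The 3:1 ratio has 4 parts, so with N = 1075 the expected counts are:
  full-colored: 1075 × 3/4 = 806.25
  albino: 1075 × 1/4 = 268.75
χ² = Σ (O − E)² / E
  full-colored: (841 − 806.25)² / 806.25 = 1.4978
  albino: (234 − 268.75)² / 268.75 = 4.4933
χ² = 1.4978 + 4.4933 = 5.9911 ≈ 5.991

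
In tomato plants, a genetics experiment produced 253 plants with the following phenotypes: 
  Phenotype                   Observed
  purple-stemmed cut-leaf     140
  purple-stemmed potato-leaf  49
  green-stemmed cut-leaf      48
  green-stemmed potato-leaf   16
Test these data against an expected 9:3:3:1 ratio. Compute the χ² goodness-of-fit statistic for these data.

Under the 9:3:3:1 hypothesis (Σ ratio = 16, N = 253):
  purple-stemmed cut-leaf: 253 × 9/16 = 142.3125
  purple-stemmed potato-leaf: 253 × 3/16 = 47.4375
  green-stemmed cut-leaf: 253 × 3/16 = 47.4375
  green-stemmed potato-leaf: 253 × 1/16 = 15.8125
χ² = Σ (O − E)² / E
  purple-stemmed cut-leaf: (140 − 142.3125)² / 142.3125 = 0.0376
  purple-stemmed potato-leaf: (49 − 47.4375)² / 47.4375 = 0.0515
  green-stemmed cut-leaf: (48 − 47.4375)² / 47.4375 = 0.0067
  green-stemmed potato-leaf: (16 − 15.8125)² / 15.8125 = 0.0022
χ² = 0.0376 + 0.0515 + 0.0067 + 0.0022 = 0.098

0.098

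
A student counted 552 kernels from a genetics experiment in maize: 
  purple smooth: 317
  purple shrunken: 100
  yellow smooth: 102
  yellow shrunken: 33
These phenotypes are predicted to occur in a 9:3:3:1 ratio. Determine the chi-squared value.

Total ratio parts = 16. Expected numbers out of 552:
  purple smooth: 552 × 9/16 = 310.5
  purple shrunken: 552 × 3/16 = 103.5
  yellow smooth: 552 × 3/16 = 103.5
  yellow shrunken: 552 × 1/16 = 34.5
χ² = Σ (O − E)² / E
  purple smooth: (317 − 310.5)² / 310.5 = 0.1361
  purple shrunken: (100 − 103.5)² / 103.5 = 0.1184
  yellow smooth: (102 − 103.5)² / 103.5 = 0.0217
  yellow shrunken: (33 − 34.5)² / 34.5 = 0.0652
χ² = 0.1361 + 0.1184 + 0.0217 + 0.0652 = 0.3414 ≈ 0.341

0.341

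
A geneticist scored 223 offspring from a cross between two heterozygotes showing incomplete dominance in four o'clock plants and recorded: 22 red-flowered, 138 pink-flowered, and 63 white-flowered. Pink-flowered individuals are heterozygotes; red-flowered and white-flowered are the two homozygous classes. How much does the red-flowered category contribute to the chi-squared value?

With incomplete dominance, a heterozygote × heterozygote cross gives a 1:2:1 phenotypic ratio.
Under the 1:2:1 hypothesis (Σ ratio = 4, N = 223):
  red-flowered: 223 × 1/4 = 55.75
  pink-flowered: 223 × 2/4 = 111.5
  white-flowered: 223 × 1/4 = 55.75
Contribution of red-flowered: (22 − 55.75)² / 55.75 = 20.4316

20.432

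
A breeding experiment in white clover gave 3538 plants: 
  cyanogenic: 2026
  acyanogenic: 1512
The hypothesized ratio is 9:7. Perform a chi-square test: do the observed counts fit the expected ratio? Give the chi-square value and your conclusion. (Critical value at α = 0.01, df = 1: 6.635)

1.478; consistent

Under the 9:7 hypothesis (Σ ratio = 16, N = 3538):
  cyanogenic: 3538 × 9/16 = 1990.125
  acyanogenic: 3538 × 7/16 = 1547.875
χ² = Σ (O − E)² / E
  cyanogenic: (2026 − 1990.125)² / 1990.125 = 0.6467
  acyanogenic: (1512 − 1547.875)² / 1547.875 = 0.8315
χ² = 0.6467 + 0.8315 = 1.4782 ≈ 1.478
Degrees of freedom = 2 − 1 = 1; critical value at α = 0.01 is 6.635.
Since 1.478 < 6.635, we fail to reject the null hypothesis — the data are consistent with the 9:7 ratio.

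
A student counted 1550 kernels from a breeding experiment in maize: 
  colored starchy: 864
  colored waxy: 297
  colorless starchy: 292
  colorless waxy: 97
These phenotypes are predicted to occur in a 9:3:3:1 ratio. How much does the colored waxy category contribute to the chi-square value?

0.140

Expected counts for N = 1550 under a 9:3:3:1 ratio (total parts = 16):
  colored starchy: 1550 × 9/16 = 871.875
  colored waxy: 1550 × 3/16 = 290.625
  colorless starchy: 1550 × 3/16 = 290.625
  colorless waxy: 1550 × 1/16 = 96.875
Contribution of colored waxy: (297 − 290.625)² / 290.625 = 0.1398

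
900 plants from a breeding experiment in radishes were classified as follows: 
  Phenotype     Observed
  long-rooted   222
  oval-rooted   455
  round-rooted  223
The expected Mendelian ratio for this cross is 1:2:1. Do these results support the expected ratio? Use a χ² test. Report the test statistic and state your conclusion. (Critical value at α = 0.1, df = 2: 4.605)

0.113; consistent

Under the 1:2:1 hypothesis (Σ ratio = 4, N = 900):
  long-rooted: 900 × 1/4 = 225
  oval-rooted: 900 × 2/4 = 450
  round-rooted: 900 × 1/4 = 225
χ² = Σ (O − E)² / E
  long-rooted: (222 − 225)² / 225 = 0.0400
  oval-rooted: (455 − 450)² / 450 = 0.0556
  round-rooted: (223 − 225)² / 225 = 0.0178
χ² = 0.0400 + 0.0556 + 0.0178 = 0.1134 ≈ 0.113
Degrees of freedom = 3 − 1 = 2; critical value at α = 0.1 is 4.605.
Since 0.113 < 4.605, we fail to reject the null hypothesis — the data are consistent with the 1:2:1 ratio.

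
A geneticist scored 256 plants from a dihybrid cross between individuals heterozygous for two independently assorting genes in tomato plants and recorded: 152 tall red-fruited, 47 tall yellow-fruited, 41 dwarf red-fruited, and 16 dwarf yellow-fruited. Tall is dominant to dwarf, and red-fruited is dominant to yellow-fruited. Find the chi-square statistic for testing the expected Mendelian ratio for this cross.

1.486

A dihybrid F₂ with independent assortment and complete dominance at both loci gives a 9:3:3:1 phenotypic ratio.
The 9:3:3:1 ratio has 16 parts, so with N = 256 the expected counts are:
  tall red-fruited: 256 × 9/16 = 144
  tall yellow-fruited: 256 × 3/16 = 48
  dwarf red-fruited: 256 × 3/16 = 48
  dwarf yellow-fruited: 256 × 1/16 = 16
χ² = Σ (O − E)² / E
  tall red-fruited: (152 − 144)² / 144 = 0.4444
  tall yellow-fruited: (47 − 48)² / 48 = 0.0208
  dwarf red-fruited: (41 − 48)² / 48 = 1.0208
  dwarf yellow-fruited: (16 − 16)² / 16 = 0.0000
χ² = 0.4444 + 0.0208 + 1.0208 + 0.0000 = 1.486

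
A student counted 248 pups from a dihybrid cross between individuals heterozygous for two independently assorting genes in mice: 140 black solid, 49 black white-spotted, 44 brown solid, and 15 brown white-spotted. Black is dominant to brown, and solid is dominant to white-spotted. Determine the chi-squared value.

0.287

A dihybrid F₂ with independent assortment and complete dominance at both loci gives a 9:3:3:1 phenotypic ratio.
Under the 9:3:3:1 hypothesis (Σ ratio = 16, N = 248):
  black solid: 248 × 9/16 = 139.5
  black white-spotted: 248 × 3/16 = 46.5
  brown solid: 248 × 3/16 = 46.5
  brown white-spotted: 248 × 1/16 = 15.5
χ² = Σ (O − E)² / E
  black solid: (140 − 139.5)² / 139.5 = 0.0018
  black white-spotted: (49 − 46.5)² / 46.5 = 0.1344
  brown solid: (44 − 46.5)² / 46.5 = 0.1344
  brown white-spotted: (15 − 15.5)² / 15.5 = 0.0161
χ² = 0.0018 + 0.1344 + 0.1344 + 0.0161 = 0.2867 ≈ 0.287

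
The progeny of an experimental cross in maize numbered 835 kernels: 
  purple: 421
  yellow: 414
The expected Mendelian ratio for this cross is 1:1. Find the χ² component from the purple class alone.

Total ratio parts = 2. Expected numbers out of 835:
  purple: 835 × 1/2 = 417.5
  yellow: 835 × 1/2 = 417.5
Contribution of purple: (421 − 417.5)² / 417.5 = 0.0293

0.029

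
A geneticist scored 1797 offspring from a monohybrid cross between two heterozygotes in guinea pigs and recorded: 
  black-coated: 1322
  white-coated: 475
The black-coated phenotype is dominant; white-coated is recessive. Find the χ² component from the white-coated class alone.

1.476

For a monohybrid cross between heterozygotes with complete dominance, the expected phenotypic ratio is 3:1.
Expected counts for N = 1797 under a 3:1 ratio (total parts = 4):
  black-coated: 1797 × 3/4 = 1347.75
  white-coated: 1797 × 1/4 = 449.25
Contribution of white-coated: (475 − 449.25)² / 449.25 = 1.4759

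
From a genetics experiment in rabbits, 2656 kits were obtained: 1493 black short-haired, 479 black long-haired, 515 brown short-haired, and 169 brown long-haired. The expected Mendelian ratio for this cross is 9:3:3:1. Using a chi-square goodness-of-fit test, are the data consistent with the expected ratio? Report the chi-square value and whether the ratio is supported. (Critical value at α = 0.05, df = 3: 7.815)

Under the 9:3:3:1 hypothesis (Σ ratio = 16, N = 2656):
  black short-haired: 2656 × 9/16 = 1494
  black long-haired: 2656 × 3/16 = 498
  brown short-haired: 2656 × 3/16 = 498
  brown long-haired: 2656 × 1/16 = 166
χ² = Σ (O − E)² / E
  black short-haired: (1493 − 1494)² / 1494 = 0.0007
  black long-haired: (479 − 498)² / 498 = 0.7249
  brown short-haired: (515 − 498)² / 498 = 0.5803
  brown long-haired: (169 − 166)² / 166 = 0.0542
χ² = 0.0007 + 0.7249 + 0.5803 + 0.0542 = 1.3601 ≈ 1.360
Degrees of freedom = 4 − 1 = 3; critical value at α = 0.05 is 7.815.
Since 1.360 < 7.815, we fail to reject the null hypothesis — the data are consistent with the 9:3:3:1 ratio.

1.360; consistent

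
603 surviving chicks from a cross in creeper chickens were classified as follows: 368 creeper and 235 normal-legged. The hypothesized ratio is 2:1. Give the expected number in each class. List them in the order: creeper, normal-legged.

402, 201

Expected counts for N = 603 under a 2:1 ratio (total parts = 3):
  creeper: 603 × 2/3 = 402
  normal-legged: 603 × 1/3 = 201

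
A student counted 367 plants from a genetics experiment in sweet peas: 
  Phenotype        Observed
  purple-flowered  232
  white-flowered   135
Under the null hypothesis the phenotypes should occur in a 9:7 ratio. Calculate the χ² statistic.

7.235

Under the 9:7 hypothesis (Σ ratio = 16, N = 367):
  purple-flowered: 367 × 9/16 = 206.4375
  white-flowered: 367 × 7/16 = 160.5625
χ² = Σ (O − E)² / E
  purple-flowered: (232 − 206.4375)² / 206.4375 = 3.1653
  white-flowered: (135 − 160.5625)² / 160.5625 = 4.0697
χ² = 3.1653 + 4.0697 = 7.235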